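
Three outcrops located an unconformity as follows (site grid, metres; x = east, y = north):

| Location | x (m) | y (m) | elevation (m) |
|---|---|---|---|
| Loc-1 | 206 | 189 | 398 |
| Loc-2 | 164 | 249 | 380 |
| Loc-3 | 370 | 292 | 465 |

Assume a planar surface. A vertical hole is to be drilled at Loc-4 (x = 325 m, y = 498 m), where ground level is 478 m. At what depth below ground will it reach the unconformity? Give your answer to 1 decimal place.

33.7 m

Two edge vectors: Loc-1→Loc-2 = (-42, 60, -18), Loc-1→Loc-3 = (164, 103, 67).
Normal n = (Loc-1→Loc-2) × (Loc-1→Loc-3) = (5874, -138, -14166).
So ∂z/∂x = −n_x/n_z = 0.41465 and ∂z/∂y = −n_y/n_z = −0.00974.
Intercept c from Loc-1: 398 − 85.42 + 1.84 = 314.42.
At (325, 498): z_contact = 134.76 − 4.85 + 314.42 = 444.33 m.
Depth below ground = 478 − 444.33 = 33.7 m.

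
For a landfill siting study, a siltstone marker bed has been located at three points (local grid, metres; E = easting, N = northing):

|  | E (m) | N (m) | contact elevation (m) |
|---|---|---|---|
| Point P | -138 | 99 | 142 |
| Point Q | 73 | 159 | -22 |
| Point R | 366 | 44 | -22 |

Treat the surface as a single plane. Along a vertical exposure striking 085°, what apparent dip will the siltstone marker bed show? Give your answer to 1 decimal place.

28.8°

Two edge vectors: Point P→Point Q = (211, 60, -164), Point P→Point R = (504, -55, -164).
Normal n = (Point P→Point Q) × (Point P→Point R) = (-18860, -48052, -41845).
So ∂z/∂E = −n_x/n_z = −0.45071 and ∂z/∂N = −n_y/n_z = −1.14833.
Unit vector along 085° is (sin 85°, cos 85°) = (0.9962, 0.0872).
Slope in that direction = a·(0.9962) + b·(0.0872) = −0.54908.
Apparent dip = arctan|0.54908| = 28.8° (true dip is 51.0°, so apparent ≤ true as expected).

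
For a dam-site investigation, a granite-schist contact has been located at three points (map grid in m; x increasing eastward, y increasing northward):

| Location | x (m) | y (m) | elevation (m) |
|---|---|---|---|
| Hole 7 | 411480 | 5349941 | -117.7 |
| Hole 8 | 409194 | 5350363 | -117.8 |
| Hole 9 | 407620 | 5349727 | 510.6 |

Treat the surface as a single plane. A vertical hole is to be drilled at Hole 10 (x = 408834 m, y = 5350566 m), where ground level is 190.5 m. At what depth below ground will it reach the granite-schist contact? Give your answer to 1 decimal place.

Two edge vectors: Hole 7→Hole 8 = (-2286, 422, -0.1), Hole 7→Hole 9 = (-3860, -214, 628.3).
Normal n = (Hole 7→Hole 8) × (Hole 7→Hole 9) = (265121.2, 1436679.8, 2118124).
So ∂z/∂x = −n_x/n_z = −0.125167932 and ∂z/∂y = −n_y/n_z = −0.678279364.
Intercept c from Hole 7: -117.7 + 51504.10 + 3628754.58 = 3680140.98.
At (408834, 5350566): z_contact = −51172.91 − 3629178.50 + 3680140.98 = -210.43 m.
Depth below ground = 190.5 − (-210.43) = 400.9 m.

400.9 m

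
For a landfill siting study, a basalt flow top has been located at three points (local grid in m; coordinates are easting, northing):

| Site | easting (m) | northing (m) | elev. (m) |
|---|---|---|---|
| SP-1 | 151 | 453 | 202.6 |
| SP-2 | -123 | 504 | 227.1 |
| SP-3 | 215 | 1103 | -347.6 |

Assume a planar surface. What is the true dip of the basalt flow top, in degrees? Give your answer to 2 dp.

40.62°

Two edge vectors: SP-1→SP-2 = (-274, 51, 24.5), SP-1→SP-3 = (64, 650, -550.2).
Normal n = (SP-1→SP-2) × (SP-1→SP-3) = (-43985.2, -149186.8, -181364).
So ∂z/∂easting = −n_x/n_z = −0.24252 and ∂z/∂northing = −n_y/n_z = −0.82258.
Gradient magnitude |∇z| = √(a² + b²) = √(0.05882 + 0.67664) = 0.85759.
True dip = arctan(0.85759) = 40.62°, dipping toward NNE (azimuth ≈ 016°).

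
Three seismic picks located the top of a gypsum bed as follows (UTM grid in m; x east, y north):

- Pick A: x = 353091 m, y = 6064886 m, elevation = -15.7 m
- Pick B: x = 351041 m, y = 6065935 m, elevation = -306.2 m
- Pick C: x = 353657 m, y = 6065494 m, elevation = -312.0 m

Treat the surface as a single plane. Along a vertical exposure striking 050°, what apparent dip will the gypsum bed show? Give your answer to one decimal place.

18.0°

Let the plane be z = a·x + b·y + c.
Pick B−Pick A: −2050a + 1049b = −290.5;  Pick C−Pick A: 566a + 608b = −296.3.
Solving gives a = −0.07293, b = −0.41945.
Unit vector along 050° is (sin 50°, cos 50°) = (0.7660, 0.6428).
Slope in that direction = a·(0.7660) + b·(0.6428) = −0.32548.
Apparent dip = arctan|0.32548| = 18.0° (true dip is 23.1°, so apparent ≤ true as expected).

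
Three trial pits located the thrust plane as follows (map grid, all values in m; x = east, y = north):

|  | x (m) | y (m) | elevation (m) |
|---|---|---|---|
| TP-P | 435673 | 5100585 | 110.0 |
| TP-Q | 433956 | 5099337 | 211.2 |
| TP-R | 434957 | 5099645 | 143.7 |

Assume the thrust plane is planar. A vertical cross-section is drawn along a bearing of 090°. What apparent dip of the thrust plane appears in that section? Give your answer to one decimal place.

4.2°

Let the plane be z = a·x + b·y + c.
TP-Q−TP-P: −1717a − 1248b = 101.2;  TP-R−TP-P: −716a − 940b = 33.7.
Solving gives a = −0.07367, b = 0.02026.
Unit vector along 090° is (sin 90°, cos 90°) = (1.0000, 0.0000).
Slope in that direction = a·(1.0000) + b·(0.0000) = −0.07367.
Apparent dip = arctan|0.07367| = 4.2° (true dip is 4.4°, so apparent ≤ true as expected).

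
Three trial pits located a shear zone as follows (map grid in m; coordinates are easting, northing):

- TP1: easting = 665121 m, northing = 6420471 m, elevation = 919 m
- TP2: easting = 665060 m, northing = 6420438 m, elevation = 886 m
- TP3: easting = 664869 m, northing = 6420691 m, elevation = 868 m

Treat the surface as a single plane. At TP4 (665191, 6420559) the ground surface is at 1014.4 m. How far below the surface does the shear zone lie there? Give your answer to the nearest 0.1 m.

Two edge vectors: TP1→TP2 = (-61, -33, -33), TP1→TP3 = (-252, 220, -51).
Normal n = (TP1→TP2) × (TP1→TP3) = (8943, 5205, -21736).
So ∂z/∂easting = −n_x/n_z = 0.411437247 and ∂z/∂northing = −n_y/n_z = 0.239464483.
Intercept c from TP1: 919 − 273655.55 − 1537474.77 = −1810211.32.
At (665191, 6420559): z_contact = 273684.35 + 1537495.84 − 1810211.32 = 968.87 m.
Depth below ground = 1014.4 − 968.87 = 45.5 m.

45.5 m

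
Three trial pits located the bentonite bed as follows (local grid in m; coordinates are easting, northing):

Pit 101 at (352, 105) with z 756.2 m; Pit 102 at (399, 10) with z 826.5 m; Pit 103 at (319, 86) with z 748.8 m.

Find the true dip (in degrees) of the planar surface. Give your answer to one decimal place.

Let the plane be z = a·easting + b·northing + c.
Pit 102−Pit 101: 47a − 95b = 70.3;  Pit 103−Pit 101: −33a − 19b = −7.4.
Solving gives a = 0.50613, b = −0.48960.
Gradient magnitude |∇z| = √(a² + b²) = √(0.25617 + 0.23971) = 0.70418.
True dip = arctan(0.70418) = 35.2°, dipping toward NW (azimuth ≈ 314°).

35.2°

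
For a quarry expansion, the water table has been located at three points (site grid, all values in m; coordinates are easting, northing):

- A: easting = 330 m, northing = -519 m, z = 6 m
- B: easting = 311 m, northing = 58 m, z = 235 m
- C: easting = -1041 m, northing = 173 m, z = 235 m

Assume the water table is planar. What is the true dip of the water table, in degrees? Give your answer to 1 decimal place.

21.8°

Let the plane be z = a·easting + b·northing + c.
B−A: −19a + 577b = 229;  C−A: −1371a + 692b = 229.
Solving gives a = 0.03385, b = 0.39800.
Gradient magnitude |∇z| = √(a² + b²) = √(0.00115 + 0.15840) = 0.39943.
True dip = arctan(0.39943) = 21.8°, dipping toward S (azimuth ≈ 185°).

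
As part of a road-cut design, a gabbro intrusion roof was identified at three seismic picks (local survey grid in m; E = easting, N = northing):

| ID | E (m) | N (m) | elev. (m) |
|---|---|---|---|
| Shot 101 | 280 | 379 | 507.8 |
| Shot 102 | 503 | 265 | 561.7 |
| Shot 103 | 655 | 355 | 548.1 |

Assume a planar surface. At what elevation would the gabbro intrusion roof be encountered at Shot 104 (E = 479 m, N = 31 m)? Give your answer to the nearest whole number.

Two edge vectors: Shot 101→Shot 102 = (223, -114, 53.9), Shot 101→Shot 103 = (375, -24, 40.3).
Normal n = (Shot 101→Shot 102) × (Shot 101→Shot 103) = (-3300.6, 11225.6, 37398).
So ∂z/∂E = −n_x/n_z = 0.08826 and ∂z/∂N = −n_y/n_z = −0.30017.
Intercept c from Shot 101: 507.8 − 24.71 + 113.76 = 596.85.
At (479, 31): z = 42.3 − 9.3 + 596.85 = 629.8 m.

630 m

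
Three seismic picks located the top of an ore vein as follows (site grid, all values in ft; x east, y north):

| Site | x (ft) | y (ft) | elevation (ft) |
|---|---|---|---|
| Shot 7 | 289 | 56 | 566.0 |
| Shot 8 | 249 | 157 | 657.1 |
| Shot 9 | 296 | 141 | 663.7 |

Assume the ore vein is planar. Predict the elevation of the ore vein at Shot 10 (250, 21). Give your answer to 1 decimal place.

Let the plane be z = a·x + b·y + c.
Shot 8−Shot 7: −40a + 101b = 91.1;  Shot 9−Shot 7: 7a + 85b = 97.7.
Solving gives a = 0.51721, b = 1.10682.
Then c = 566 − a·289 − b·56 = 354.54.
At (250, 21): z = 129.3 + 23.2 + 354.54 = 507.1 ft.

507.1 ft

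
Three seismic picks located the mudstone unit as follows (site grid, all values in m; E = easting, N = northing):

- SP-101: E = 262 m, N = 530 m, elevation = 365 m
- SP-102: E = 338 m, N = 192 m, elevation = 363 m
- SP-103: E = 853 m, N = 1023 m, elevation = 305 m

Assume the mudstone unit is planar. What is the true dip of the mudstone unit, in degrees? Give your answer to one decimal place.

5.2°

Two edge vectors: SP-101→SP-102 = (76, -338, -2), SP-101→SP-103 = (591, 493, -60).
Normal n = (SP-101→SP-102) × (SP-101→SP-103) = (21266, 3378, 237226).
So ∂z/∂E = −n_x/n_z = −0.08964 and ∂z/∂N = −n_y/n_z = −0.01424.
Gradient magnitude |∇z| = √(a² + b²) = √(0.00804 + 0.00020) = 0.09077.
True dip = arctan(0.09077) = 5.2°, dipping toward E (azimuth ≈ 081°).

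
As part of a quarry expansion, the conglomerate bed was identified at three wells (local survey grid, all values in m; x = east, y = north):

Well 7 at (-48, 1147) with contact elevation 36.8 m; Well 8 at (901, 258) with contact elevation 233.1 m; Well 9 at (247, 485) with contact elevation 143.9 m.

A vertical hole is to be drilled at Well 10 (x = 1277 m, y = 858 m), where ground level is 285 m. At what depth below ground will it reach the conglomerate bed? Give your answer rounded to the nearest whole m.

88 m

Two edge vectors: Well 7→Well 8 = (949, -889, 196.3), Well 7→Well 9 = (295, -662, 107.1).
Normal n = (Well 7→Well 8) × (Well 7→Well 9) = (34738.7, -43729.4, -365983).
So ∂z/∂x = −n_x/n_z = 0.09492 and ∂z/∂y = −n_y/n_z = −0.11948.
Intercept c from Well 7: 36.8 + 4.56 + 137.05 = 178.41.
At (1277, 858): z_contact = 121.2 − 102.5 + 178.41 = 197.1 m.
Depth below ground = 285 − 197.1 = 88 m.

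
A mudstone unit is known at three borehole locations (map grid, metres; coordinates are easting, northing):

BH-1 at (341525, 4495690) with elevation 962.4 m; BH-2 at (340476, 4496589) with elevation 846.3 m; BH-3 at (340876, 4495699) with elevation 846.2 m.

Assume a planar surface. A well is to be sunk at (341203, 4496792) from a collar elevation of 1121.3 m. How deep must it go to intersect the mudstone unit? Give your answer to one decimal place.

Let the plane be z = a·easting + b·northing + c.
BH-2−BH-1: −1049a + 899b = −116.1;  BH-3−BH-1: −649a + 9b = −116.2.
Solving gives a = 0.180169161, b = 0.081087263.
Then c = 962.4 − a·341525 − b·4495690 = −425113.07.
At (341203, 4496792): z_contact = 61474.26 + 364632.56 − 425113.07 = 993.74 m.
Depth below ground = 1121.3 − 993.74 = 127.6 m.

127.6 m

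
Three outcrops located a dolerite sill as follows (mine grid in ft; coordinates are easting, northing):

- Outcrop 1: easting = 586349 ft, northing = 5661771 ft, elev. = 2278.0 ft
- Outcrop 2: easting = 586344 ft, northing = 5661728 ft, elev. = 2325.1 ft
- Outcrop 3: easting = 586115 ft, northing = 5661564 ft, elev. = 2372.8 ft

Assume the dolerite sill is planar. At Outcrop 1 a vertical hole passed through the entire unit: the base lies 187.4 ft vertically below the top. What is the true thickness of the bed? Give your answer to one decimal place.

112.8 ft

Let the plane be z = a·easting + b·northing + c.
Outcrop 2−Outcrop 1: −5a − 43b = 47.1;  Outcrop 3−Outcrop 1: −234a − 207b = 94.8.
Solving gives a = 0.62848, b = −1.16843.
|∇z| = √(a²+b²) = 1.32673, so dip δ = arctan(1.32673) = 52.99°.
True thickness = vertical thickness × cos δ = 187.4 × cos 52.99° = 112.8 ft.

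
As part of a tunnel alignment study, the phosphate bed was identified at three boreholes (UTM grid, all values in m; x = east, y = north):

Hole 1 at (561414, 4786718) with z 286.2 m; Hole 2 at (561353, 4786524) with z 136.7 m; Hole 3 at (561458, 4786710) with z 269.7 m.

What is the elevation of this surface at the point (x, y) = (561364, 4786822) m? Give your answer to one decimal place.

Two edge vectors: Hole 1→Hole 2 = (-61, -194, -149.5), Hole 1→Hole 3 = (44, -8, -16.5).
Normal n = (Hole 1→Hole 2) × (Hole 1→Hole 3) = (2005, -7584.5, 9024).
So ∂z/∂x = −n_x/n_z = −0.222185284 and ∂z/∂y = −n_y/n_z = 0.840480940.
Intercept c from Hole 1: 286.2 + 124737.93 − 4023145.24 = −3898121.11.
At (561364, 4786822): z = −124726.8 + 4023232.7 − 3898121.11 = 384.7 m.

384.7 m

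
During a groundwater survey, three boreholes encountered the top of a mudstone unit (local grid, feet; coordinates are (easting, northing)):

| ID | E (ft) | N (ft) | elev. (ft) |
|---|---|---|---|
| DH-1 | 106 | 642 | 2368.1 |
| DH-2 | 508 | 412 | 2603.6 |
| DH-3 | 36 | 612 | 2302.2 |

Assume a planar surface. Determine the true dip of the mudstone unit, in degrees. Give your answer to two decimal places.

40.87°

Let the plane be z = a·E + b·N + c.
DH-2−DH-1: 402a − 230b = 235.5;  DH-3−DH-1: −70a − 30b = −65.9.
Solving gives a = 0.78913, b = 0.35536.
Gradient magnitude |∇z| = √(a² + b²) = √(0.62273 + 0.12628) = 0.86545.
True dip = arctan(0.86545) = 40.87°, dipping toward WSW (azimuth ≈ 246°).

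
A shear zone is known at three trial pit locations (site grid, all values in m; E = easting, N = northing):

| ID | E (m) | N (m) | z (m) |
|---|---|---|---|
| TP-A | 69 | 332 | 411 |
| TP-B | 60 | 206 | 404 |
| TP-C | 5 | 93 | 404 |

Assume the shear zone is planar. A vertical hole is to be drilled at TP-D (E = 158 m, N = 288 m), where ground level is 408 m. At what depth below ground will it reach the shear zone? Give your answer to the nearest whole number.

Two edge vectors: TP-A→TP-B = (-9, -126, -7), TP-A→TP-C = (-64, -239, -7).
Normal n = (TP-A→TP-B) × (TP-A→TP-C) = (-791, 385, -5913).
So ∂z/∂E = −n_x/n_z = −0.13377 and ∂z/∂N = −n_y/n_z = 0.06511.
Intercept c from TP-A: 411 + 9.23 − 21.62 = 398.61.
At (158, 288): z_contact = −21.1 + 18.8 + 398.61 = 396.2 m.
Depth below ground = 408 − 396.2 = 12 m.

12 m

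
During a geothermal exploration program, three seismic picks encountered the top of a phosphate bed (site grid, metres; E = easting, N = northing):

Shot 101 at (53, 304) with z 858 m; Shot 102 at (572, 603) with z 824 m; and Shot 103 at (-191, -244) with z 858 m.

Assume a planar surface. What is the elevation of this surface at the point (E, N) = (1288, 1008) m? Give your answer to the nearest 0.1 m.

776.8 m

Two edge vectors: Shot 101→Shot 102 = (519, 299, -34), Shot 101→Shot 103 = (-244, -548, 0).
Normal n = (Shot 101→Shot 102) × (Shot 101→Shot 103) = (-18632, 8296, -211456).
So ∂z/∂E = −n_x/n_z = −0.088113 and ∂z/∂N = −n_y/n_z = 0.039233.
Intercept c from Shot 101: 858 + 4.67 − 11.93 = 850.74.
At (1288, 1008): z = −113.5 + 39.5 + 850.74 = 776.8 m.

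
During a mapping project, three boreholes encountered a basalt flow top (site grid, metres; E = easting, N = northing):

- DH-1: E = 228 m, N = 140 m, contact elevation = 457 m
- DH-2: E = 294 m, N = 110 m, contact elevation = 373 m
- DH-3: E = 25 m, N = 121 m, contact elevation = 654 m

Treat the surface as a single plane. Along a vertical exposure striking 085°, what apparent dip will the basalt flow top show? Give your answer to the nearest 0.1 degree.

Let the plane be z = a·E + b·N + c.
DH-2−DH-1: 66a − 30b = −84;  DH-3−DH-1: −203a − 19b = 197.
Solving gives a = −1.02206, b = 0.55147.
Unit vector along 085° is (sin 85°, cos 85°) = (0.9962, 0.0872).
Slope in that direction = a·(0.9962) + b·(0.0872) = −0.97011.
Apparent dip = arctan|0.97011| = 44.1° (true dip is 49.3°, so apparent ≤ true as expected).

44.1°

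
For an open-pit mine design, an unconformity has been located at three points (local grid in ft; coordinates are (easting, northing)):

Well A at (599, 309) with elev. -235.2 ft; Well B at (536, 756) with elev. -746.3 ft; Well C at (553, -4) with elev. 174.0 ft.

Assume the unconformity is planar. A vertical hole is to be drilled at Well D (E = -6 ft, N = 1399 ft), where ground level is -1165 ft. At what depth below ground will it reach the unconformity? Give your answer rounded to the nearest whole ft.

Two edge vectors: Well A→Well B = (-63, 447, -511.1), Well A→Well C = (-46, -313, 409.2).
Normal n = (Well A→Well B) × (Well A→Well C) = (22938.1, 49290.2, 40281).
So ∂z/∂E = −n_x/n_z = −0.56945 and ∂z/∂N = −n_y/n_z = −1.22366.
Intercept c from Well A: -235.2 + 341.10 + 378.11 = 484.01.
At (-6, 1399): z_contact = 3.4 − 1711.9 + 484.01 = -1224.5 ft.
Depth below ground = -1165 − (-1224.5) = 59 ft.

59 ft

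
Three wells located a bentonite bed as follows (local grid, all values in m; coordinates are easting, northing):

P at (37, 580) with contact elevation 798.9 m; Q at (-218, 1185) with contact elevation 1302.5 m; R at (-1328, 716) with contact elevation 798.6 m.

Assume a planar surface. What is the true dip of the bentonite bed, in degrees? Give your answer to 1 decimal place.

Let the plane be z = a·easting + b·northing + c.
Q−P: −255a + 605b = 503.6;  R−P: −1365a + 136b = −0.3.
Solving gives a = 0.08680, b = 0.86898.
Gradient magnitude |∇z| = √(a² + b²) = √(0.00753 + 0.75513) = 0.87331.
True dip = arctan(0.87331) = 41.1°, dipping toward S (azimuth ≈ 186°).

41.1°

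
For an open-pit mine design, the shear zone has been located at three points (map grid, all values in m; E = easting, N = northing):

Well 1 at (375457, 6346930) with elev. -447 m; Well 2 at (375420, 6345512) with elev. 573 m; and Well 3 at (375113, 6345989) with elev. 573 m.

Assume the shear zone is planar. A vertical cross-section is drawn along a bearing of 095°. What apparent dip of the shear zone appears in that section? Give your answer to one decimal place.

Two edge vectors: Well 1→Well 2 = (-37, -1418, 1020), Well 1→Well 3 = (-344, -941, 1020).
Normal n = (Well 1→Well 2) × (Well 1→Well 3) = (-486540, -313140, -452975).
So ∂z/∂E = −n_x/n_z = −1.07410 and ∂z/∂N = −n_y/n_z = −0.69130.
Unit vector along 095° is (sin 95°, cos 95°) = (0.9962, -0.0872).
Slope in that direction = a·(0.9962) + b·(-0.0872) = −1.00976.
Apparent dip = arctan|1.00976| = 45.3° (true dip is 51.9°, so apparent ≤ true as expected).

45.3°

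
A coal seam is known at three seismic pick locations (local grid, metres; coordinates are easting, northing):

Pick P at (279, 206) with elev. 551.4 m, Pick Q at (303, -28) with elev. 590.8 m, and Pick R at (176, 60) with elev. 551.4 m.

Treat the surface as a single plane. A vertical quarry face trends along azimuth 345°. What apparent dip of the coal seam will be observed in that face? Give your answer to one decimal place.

11.1°

Two edge vectors: Pick P→Pick Q = (24, -234, 39.4), Pick P→Pick R = (-103, -146, 0).
Normal n = (Pick P→Pick Q) × (Pick P→Pick R) = (5752.4, -4058.2, -27606).
So ∂z/∂easting = −n_x/n_z = 0.20837 and ∂z/∂northing = −n_y/n_z = −0.14700.
Unit vector along 345° is (sin 345°, cos 345°) = (-0.2588, 0.9659).
Slope in that direction = a·(-0.2588) + b·(0.9659) = −0.19593.
Apparent dip = arctan|0.19593| = 11.1° (true dip is 14.3°, so apparent ≤ true as expected).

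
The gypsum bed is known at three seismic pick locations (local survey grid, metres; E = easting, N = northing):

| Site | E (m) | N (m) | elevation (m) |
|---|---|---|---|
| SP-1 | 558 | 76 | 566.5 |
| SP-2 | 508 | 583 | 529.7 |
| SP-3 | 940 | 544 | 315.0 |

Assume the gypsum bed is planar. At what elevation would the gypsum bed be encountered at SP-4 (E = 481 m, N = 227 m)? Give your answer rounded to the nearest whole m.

587 m

Two edge vectors: SP-1→SP-2 = (-50, 507, -36.8), SP-1→SP-3 = (382, 468, -251.5).
Normal n = (SP-1→SP-2) × (SP-1→SP-3) = (-110288.1, -26632.6, -217074).
So ∂z/∂E = −n_x/n_z = −0.50807 and ∂z/∂N = −n_y/n_z = −0.12269.
Intercept c from SP-1: 566.5 + 283.50 + 9.32 = 859.33.
At (481, 227): z = −244.4 − 27.9 + 859.33 = 587.1 m.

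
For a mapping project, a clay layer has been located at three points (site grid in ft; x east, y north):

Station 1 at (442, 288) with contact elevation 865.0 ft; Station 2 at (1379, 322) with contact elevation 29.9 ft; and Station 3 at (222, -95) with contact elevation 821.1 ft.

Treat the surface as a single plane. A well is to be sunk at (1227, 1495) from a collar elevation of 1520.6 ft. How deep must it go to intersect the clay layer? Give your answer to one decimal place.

Let the plane be z = a·x + b·y + c.
Station 2−Station 1: 937a + 34b = −835.1;  Station 3−Station 1: −220a − 383b = −43.9.
Solving gives a = −0.914468, b = 0.639903.
Then c = 865 − a·442 − b·288 = 1084.90.
At (1227, 1495): z_contact = −1122.05 + 956.66 + 1084.90 = 919.51 ft.
Depth below ground = 1520.6 − 919.51 = 601.1 ft.

601.1 ft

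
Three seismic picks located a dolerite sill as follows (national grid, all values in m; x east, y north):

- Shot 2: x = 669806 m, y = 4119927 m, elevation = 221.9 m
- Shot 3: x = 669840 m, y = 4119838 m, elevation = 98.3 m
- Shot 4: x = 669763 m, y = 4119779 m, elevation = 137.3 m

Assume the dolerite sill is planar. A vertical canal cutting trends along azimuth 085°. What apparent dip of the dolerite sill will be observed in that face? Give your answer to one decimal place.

Two edge vectors: Shot 2→Shot 3 = (34, -89, -123.6), Shot 2→Shot 4 = (-43, -148, -84.6).
Normal n = (Shot 2→Shot 3) × (Shot 2→Shot 4) = (-10763.4, 8191.2, -8859).
So ∂z/∂x = −n_x/n_z = −1.21497 and ∂z/∂y = −n_y/n_z = 0.92462.
Unit vector along 085° is (sin 85°, cos 85°) = (0.9962, 0.0872).
Slope in that direction = a·(0.9962) + b·(0.0872) = −1.12976.
Apparent dip = arctan|1.12976| = 48.5° (true dip is 56.8°, so apparent ≤ true as expected).

48.5°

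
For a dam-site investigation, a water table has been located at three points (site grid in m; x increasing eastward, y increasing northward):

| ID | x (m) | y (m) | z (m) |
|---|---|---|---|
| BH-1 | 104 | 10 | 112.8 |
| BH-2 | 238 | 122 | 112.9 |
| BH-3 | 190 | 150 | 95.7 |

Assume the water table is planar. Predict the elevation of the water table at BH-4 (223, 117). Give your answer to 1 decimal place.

111.0 m

Let the plane be z = a·x + b·y + c.
BH-2−BH-1: 134a + 112b = 0.1;  BH-3−BH-1: 86a + 140b = −17.1.
Solving gives a = 0.21135, b = −0.25197.
Then c = 112.8 − a·104 − b·10 = 93.34.
At (223, 117): z = 47.1 − 29.5 + 93.34 = 111.0 m.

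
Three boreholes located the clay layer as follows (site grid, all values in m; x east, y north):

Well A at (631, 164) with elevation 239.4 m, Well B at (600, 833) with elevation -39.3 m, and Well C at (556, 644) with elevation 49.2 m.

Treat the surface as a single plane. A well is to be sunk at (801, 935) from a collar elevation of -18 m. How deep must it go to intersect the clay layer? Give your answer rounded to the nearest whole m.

Two edge vectors: Well A→Well B = (-31, 669, -278.7), Well A→Well C = (-75, 480, -190.2).
Normal n = (Well A→Well B) × (Well A→Well C) = (6532.2, 15006.3, 35295).
So ∂z/∂x = −n_x/n_z = −0.18507 and ∂z/∂y = −n_y/n_z = −0.42517.
Intercept c from Well A: 239.4 + 116.78 + 69.73 = 425.91.
At (801, 935): z_contact = −148.2 − 397.5 + 425.91 = -119.9 m.
Depth below ground = -18 − (-119.9) = 102 m.

102 m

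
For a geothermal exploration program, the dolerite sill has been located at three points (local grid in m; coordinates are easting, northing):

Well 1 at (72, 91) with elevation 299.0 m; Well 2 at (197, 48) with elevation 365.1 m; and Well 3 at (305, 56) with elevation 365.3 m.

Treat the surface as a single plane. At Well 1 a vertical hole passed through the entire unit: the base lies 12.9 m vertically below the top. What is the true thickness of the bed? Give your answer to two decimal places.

8.00 m

Let the plane be z = a·easting + b·northing + c.
Well 2−Well 1: 125a − 43b = 66.1;  Well 3−Well 1: 233a − 35b = 66.3.
Solving gives a = 0.09522, b = −1.26042.
|∇z| = √(a²+b²) = 1.26401, so dip δ = arctan(1.26401) = 51.65°.
True thickness = vertical thickness × cos δ = 12.9 × cos 51.65° = 8.00 m.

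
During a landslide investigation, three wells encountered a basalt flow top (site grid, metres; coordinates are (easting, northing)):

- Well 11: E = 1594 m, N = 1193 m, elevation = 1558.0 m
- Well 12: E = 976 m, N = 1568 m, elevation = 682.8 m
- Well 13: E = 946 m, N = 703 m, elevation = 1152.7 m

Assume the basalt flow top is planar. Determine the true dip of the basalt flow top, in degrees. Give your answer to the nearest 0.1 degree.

Two edge vectors: Well 11→Well 12 = (-618, 375, -875.2), Well 11→Well 13 = (-648, -490, -405.3).
Normal n = (Well 11→Well 12) × (Well 11→Well 13) = (-580835.5, 316654.2, 545820).
So ∂z/∂E = −n_x/n_z = 1.06415 and ∂z/∂N = −n_y/n_z = −0.58014.
Gradient magnitude |∇z| = √(a² + b²) = √(1.13242 + 0.33657) = 1.21202.
True dip = arctan(1.21202) = 50.5°, dipping toward WNW (azimuth ≈ 299°).

50.5°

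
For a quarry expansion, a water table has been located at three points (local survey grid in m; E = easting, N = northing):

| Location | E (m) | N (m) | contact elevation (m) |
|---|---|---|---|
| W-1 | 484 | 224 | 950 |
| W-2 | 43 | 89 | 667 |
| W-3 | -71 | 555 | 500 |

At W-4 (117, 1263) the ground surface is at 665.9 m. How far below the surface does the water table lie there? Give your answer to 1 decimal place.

167.1 m

Two edge vectors: W-1→W-2 = (-441, -135, -283), W-1→W-3 = (-555, 331, -450).
Normal n = (W-1→W-2) × (W-1→W-3) = (154423, -41385, -220896).
So ∂z/∂E = −n_x/n_z = 0.699076 and ∂z/∂N = −n_y/n_z = −0.187351.
Intercept c from W-1: 950 − 338.35 + 41.97 = 653.61.
At (117, 1263): z_contact = 81.79 − 236.62 + 653.61 = 498.78 m.
Depth below ground = 665.9 − 498.78 = 167.1 m.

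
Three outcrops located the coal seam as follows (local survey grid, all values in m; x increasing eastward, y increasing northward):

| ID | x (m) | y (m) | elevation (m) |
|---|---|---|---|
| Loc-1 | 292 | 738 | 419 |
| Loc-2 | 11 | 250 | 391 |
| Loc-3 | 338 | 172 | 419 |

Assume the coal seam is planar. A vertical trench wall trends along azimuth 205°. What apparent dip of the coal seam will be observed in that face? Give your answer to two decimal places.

Let the plane be z = a·x + b·y + c.
Loc-2−Loc-1: −281a − 488b = −28;  Loc-3−Loc-1: 46a − 566b = 0.
Solving gives a = 0.08732, b = 0.00710.
Unit vector along 205° is (sin 205°, cos 205°) = (-0.4226, -0.9063).
Slope in that direction = a·(-0.4226) + b·(-0.9063) = −0.04333.
Apparent dip = arctan|0.04333| = 2.48° (true dip is 5.0°, so apparent ≤ true as expected).

2.48°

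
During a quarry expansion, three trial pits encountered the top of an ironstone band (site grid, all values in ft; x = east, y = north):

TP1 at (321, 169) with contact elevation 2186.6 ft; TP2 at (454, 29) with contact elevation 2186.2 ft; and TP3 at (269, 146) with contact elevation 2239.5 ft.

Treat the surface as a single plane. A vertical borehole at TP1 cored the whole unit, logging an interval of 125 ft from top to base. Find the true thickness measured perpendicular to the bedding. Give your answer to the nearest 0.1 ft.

89.0 ft

Two edge vectors: TP1→TP2 = (133, -140, -0.4), TP1→TP3 = (-52, -23, 52.9).
Normal n = (TP1→TP2) × (TP1→TP3) = (-7415.2, -7014.9, -10339).
So ∂z/∂x = −n_x/n_z = −0.71721 and ∂z/∂y = −n_y/n_z = −0.67849.
|∇z| = √(a²+b²) = 0.98729, so dip δ = arctan(0.98729) = 44.63°.
True thickness = vertical thickness × cos δ = 125 × cos 44.63° = 89.0 ft.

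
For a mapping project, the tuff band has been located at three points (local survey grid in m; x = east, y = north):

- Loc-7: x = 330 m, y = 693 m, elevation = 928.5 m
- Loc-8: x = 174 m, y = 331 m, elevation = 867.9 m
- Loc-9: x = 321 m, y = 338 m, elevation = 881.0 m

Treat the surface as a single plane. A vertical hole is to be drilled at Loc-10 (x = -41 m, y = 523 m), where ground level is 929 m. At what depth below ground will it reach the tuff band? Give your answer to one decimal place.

53.6 m

Two edge vectors: Loc-7→Loc-8 = (-156, -362, -60.6), Loc-7→Loc-9 = (-9, -355, -47.5).
Normal n = (Loc-7→Loc-8) × (Loc-7→Loc-9) = (-4318, -6864.6, 52122).
So ∂z/∂x = −n_x/n_z = 0.08284 and ∂z/∂y = −n_y/n_z = 0.13170.
Intercept c from Loc-7: 928.5 − 27.34 − 91.27 = 809.89.
At (-41, 523): z_contact = −3.40 + 68.88 + 809.89 = 875.38 m.
Depth below ground = 929 − 875.38 = 53.6 m.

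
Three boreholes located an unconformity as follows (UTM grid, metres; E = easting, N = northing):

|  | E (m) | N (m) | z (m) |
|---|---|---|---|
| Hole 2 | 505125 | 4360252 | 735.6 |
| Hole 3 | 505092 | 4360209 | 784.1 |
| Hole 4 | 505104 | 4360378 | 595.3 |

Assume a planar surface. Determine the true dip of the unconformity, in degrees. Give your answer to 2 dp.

Two edge vectors: Hole 2→Hole 3 = (-33, -43, 48.5), Hole 2→Hole 4 = (-21, 126, -140.3).
Normal n = (Hole 2→Hole 3) × (Hole 2→Hole 4) = (-78.1, -5648.4, -5061).
So ∂z/∂E = −n_x/n_z = −0.01543 and ∂z/∂N = −n_y/n_z = −1.11606.
Gradient magnitude |∇z| = √(a² + b²) = √(0.00024 + 1.24560) = 1.11617.
True dip = arctan(1.11617) = 48.14°, dipping toward N (azimuth ≈ 001°).

48.14°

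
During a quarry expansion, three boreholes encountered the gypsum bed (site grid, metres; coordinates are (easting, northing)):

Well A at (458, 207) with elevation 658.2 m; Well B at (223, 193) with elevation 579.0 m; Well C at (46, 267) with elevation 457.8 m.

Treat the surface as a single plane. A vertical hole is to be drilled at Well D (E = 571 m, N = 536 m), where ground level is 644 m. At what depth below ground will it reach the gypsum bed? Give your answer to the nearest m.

182 m

Let the plane be z = a·E + b·N + c.
Well B−Well A: −235a − 14b = −79.2;  Well C−Well A: −412a + 60b = −200.4.
Solving gives a = 0.38039, b = −0.72798.
Then c = 658.2 − a·458 − b·207 = 634.67.
At (571, 536): z_contact = 217.2 − 390.2 + 634.67 = 461.7 m.
Depth below ground = 644 − 461.7 = 182 m.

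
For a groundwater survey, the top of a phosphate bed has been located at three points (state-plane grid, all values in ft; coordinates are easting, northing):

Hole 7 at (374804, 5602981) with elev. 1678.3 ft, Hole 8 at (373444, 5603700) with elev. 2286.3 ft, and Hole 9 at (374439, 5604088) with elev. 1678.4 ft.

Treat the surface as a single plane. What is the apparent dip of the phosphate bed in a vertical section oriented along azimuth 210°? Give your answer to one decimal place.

23.0°

Let the plane be z = a·easting + b·northing + c.
Hole 8−Hole 7: −1360a + 719b = 608;  Hole 9−Hole 7: −365a + 1107b = 0.1.
Solving gives a = −0.54138, b = −0.17841.
Unit vector along 210° is (sin 210°, cos 210°) = (-0.5000, -0.8660).
Slope in that direction = a·(-0.5000) + b·(-0.8660) = 0.42520.
Apparent dip = arctan|0.42520| = 23.0° (true dip is 29.7°, so apparent ≤ true as expected).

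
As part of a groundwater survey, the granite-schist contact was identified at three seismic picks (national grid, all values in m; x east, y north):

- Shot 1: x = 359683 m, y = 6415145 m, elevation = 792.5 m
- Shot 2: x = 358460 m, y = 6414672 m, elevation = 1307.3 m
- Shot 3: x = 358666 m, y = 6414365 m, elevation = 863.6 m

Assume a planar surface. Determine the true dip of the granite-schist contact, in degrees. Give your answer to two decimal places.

50.37°

Let the plane be z = a·x + b·y + c.
Shot 2−Shot 1: −1223a − 473b = 514.8;  Shot 3−Shot 1: −1017a − 780b = 71.1.
Solving gives a = −0.77800, b = 0.92323.
Gradient magnitude |∇z| = √(a² + b²) = √(0.60528 + 0.85236) = 1.20733.
True dip = arctan(1.20733) = 50.37°, dipping toward SE (azimuth ≈ 140°).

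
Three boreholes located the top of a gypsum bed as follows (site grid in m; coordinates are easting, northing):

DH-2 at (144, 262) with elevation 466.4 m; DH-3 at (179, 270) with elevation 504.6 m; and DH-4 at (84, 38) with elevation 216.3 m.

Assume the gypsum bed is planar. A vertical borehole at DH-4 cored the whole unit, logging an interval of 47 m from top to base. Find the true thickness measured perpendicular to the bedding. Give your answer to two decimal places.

Let the plane be z = a·easting + b·northing + c.
DH-3−DH-2: 35a + 8b = 38.2;  DH-4−DH-2: −60a − 224b = −250.1.
Solving gives a = 0.89076, b = 0.87792.
|∇z| = √(a²+b²) = 1.25068, so dip δ = arctan(1.25068) = 51.36°.
True thickness = vertical thickness × cos δ = 47 × cos 51.36° = 29.35 m.

29.35 m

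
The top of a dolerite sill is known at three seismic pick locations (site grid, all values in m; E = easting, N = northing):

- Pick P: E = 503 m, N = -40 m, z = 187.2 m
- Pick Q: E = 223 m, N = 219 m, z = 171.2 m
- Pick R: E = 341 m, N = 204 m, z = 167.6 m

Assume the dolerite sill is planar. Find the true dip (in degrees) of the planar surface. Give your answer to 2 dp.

6.76°

Let the plane be z = a·E + b·N + c.
Pick Q−Pick P: −280a + 259b = −16;  Pick R−Pick P: −162a + 244b = −19.6.
Solving gives a = −0.04447, b = −0.10986.
Gradient magnitude |∇z| = √(a² + b²) = √(0.00198 + 0.01207) = 0.11852.
True dip = arctan(0.11852) = 6.76°, dipping toward NNE (azimuth ≈ 022°).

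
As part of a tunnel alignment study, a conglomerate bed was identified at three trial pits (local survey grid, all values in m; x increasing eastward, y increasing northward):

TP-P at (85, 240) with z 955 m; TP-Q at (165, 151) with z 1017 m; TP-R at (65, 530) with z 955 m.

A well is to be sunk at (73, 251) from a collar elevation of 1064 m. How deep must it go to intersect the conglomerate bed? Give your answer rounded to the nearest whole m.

Let the plane be z = a·x + b·y + c.
TP-Q−TP-P: 80a − 89b = 62;  TP-R−TP-P: −20a + 290b = 0.
Solving gives a = 0.83940, b = 0.05789.
Then c = 955 − a·85 − b·240 = 869.76.
At (73, 251): z_contact = 61.3 + 14.5 + 869.76 = 945.6 m.
Depth below ground = 1064 − 945.6 = 118 m.

118 m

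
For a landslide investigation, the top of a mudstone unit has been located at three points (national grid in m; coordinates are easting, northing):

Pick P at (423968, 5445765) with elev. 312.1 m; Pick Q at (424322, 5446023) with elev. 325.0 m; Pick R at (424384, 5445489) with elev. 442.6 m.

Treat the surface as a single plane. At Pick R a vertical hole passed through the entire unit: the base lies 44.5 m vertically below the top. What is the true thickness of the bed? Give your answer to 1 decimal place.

Two edge vectors: Pick P→Pick Q = (354, 258, 12.9), Pick P→Pick R = (416, -276, 130.5).
Normal n = (Pick P→Pick Q) × (Pick P→Pick R) = (37229.4, -40830.6, -205032).
So ∂z/∂easting = −n_x/n_z = 0.18158 and ∂z/∂northing = −n_y/n_z = −0.19914.
|∇z| = √(a²+b²) = 0.26950, so dip δ = arctan(0.26950) = 15.08°.
True thickness = vertical thickness × cos δ = 44.5 × cos 15.08° = 43.0 m.

43.0 m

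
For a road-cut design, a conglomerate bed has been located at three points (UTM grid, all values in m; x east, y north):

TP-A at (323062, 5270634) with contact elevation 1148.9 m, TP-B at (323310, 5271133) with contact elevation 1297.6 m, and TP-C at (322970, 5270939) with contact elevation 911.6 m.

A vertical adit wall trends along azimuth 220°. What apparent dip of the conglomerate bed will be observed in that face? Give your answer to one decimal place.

30.2°

Two edge vectors: TP-A→TP-B = (248, 499, 148.7), TP-A→TP-C = (-92, 305, -237.3).
Normal n = (TP-A→TP-B) × (TP-A→TP-C) = (-163766.2, 45170, 121548).
So ∂z/∂x = −n_x/n_z = 1.34734 and ∂z/∂y = −n_y/n_z = −0.37162.
Unit vector along 220° is (sin 220°, cos 220°) = (-0.6428, -0.7660).
Slope in that direction = a·(-0.6428) + b·(-0.7660) = −0.58137.
Apparent dip = arctan|0.58137| = 30.2° (true dip is 54.4°, so apparent ≤ true as expected).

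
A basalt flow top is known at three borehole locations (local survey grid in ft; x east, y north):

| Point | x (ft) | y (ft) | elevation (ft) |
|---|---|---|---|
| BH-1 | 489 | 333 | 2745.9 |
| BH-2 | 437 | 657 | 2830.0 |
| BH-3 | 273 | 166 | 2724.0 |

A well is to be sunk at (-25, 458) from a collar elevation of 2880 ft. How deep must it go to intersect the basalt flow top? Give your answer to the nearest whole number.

58 ft

Let the plane be z = a·x + b·y + c.
BH-2−BH-1: −52a + 324b = 84.1;  BH-3−BH-1: −216a − 167b = −21.9.
Solving gives a = −0.08833, b = 0.24539.
Then c = 2745.9 − a·489 − b·333 = 2707.38.
At (-25, 458): z_contact = 2.2 + 112.4 + 2707.38 = 2822.0 ft.
Depth below ground = 2880 − 2822.0 = 58 ft.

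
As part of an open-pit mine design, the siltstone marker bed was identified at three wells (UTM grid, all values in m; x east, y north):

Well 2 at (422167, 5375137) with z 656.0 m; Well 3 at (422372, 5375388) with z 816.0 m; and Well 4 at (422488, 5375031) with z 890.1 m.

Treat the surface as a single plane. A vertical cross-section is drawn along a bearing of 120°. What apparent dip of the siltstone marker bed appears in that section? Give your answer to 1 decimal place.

32.0°

Let the plane be z = a·x + b·y + c.
Well 3−Well 2: 205a + 251b = 160;  Well 4−Well 2: 321a − 106b = 234.1.
Solving gives a = 0.74016, b = 0.03294.
Unit vector along 120° is (sin 120°, cos 120°) = (0.8660, -0.5000).
Slope in that direction = a·(0.8660) + b·(-0.5000) = 0.62453.
Apparent dip = arctan|0.62453| = 32.0° (true dip is 36.5°, so apparent ≤ true as expected).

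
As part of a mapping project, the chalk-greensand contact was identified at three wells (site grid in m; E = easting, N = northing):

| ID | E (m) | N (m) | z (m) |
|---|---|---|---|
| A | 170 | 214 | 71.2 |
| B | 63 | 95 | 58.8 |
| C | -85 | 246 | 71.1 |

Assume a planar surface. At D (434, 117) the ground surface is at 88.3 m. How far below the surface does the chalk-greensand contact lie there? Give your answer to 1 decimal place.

23.0 m

Two edge vectors: A→B = (-107, -119, -12.4), A→C = (-255, 32, -0.1).
Normal n = (A→B) × (A→C) = (408.7, 3151.3, -33769).
So ∂z/∂E = −n_x/n_z = 0.01210 and ∂z/∂N = −n_y/n_z = 0.09332.
Intercept c from A: 71.2 − 2.06 − 19.97 = 49.17.
At (434, 117): z_contact = 5.25 + 10.92 + 49.17 = 65.34 m.
Depth below ground = 88.3 − 65.34 = 23.0 m.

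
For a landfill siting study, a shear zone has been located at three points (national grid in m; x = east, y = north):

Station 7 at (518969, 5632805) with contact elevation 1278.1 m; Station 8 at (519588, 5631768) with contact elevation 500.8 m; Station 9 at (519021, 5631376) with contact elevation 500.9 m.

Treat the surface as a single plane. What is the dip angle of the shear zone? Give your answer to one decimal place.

Let the plane be z = a·x + b·y + c.
Station 8−Station 7: 619a − 1037b = −777.3;  Station 9−Station 7: 52a − 1429b = −777.2.
Solving gives a = −0.36696, b = 0.53052.
Gradient magnitude |∇z| = √(a² + b²) = √(0.13466 + 0.28146) = 0.64507.
True dip = arctan(0.64507) = 32.8°, dipping toward SE (azimuth ≈ 145°).

32.8°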